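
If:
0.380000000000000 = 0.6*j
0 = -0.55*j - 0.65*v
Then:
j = 0.63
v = -0.54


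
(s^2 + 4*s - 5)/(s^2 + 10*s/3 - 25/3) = 3*(s - 1)/(3*s - 5)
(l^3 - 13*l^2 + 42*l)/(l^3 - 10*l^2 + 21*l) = (l - 6)/(l - 3)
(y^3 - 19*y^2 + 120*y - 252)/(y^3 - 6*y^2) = 1 - 13/y + 42/y^2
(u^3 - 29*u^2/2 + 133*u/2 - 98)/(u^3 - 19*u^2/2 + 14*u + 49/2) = (u - 4)/(u + 1)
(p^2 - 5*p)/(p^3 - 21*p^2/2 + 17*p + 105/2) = 2*p/(2*p^2 - 11*p - 21)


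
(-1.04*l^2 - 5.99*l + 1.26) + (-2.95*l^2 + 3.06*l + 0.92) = -3.99*l^2 - 2.93*l + 2.18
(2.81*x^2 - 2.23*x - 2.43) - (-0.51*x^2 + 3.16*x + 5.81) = 3.32*x^2 - 5.39*x - 8.24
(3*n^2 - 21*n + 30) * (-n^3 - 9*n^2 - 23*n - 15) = -3*n^5 - 6*n^4 + 90*n^3 + 168*n^2 - 375*n - 450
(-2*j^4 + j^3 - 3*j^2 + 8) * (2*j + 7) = -4*j^5 - 12*j^4 + j^3 - 21*j^2 + 16*j + 56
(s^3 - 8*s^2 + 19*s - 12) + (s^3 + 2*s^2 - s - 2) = 2*s^3 - 6*s^2 + 18*s - 14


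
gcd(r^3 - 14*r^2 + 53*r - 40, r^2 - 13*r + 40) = r^2 - 13*r + 40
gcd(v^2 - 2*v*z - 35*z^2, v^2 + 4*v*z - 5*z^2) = v + 5*z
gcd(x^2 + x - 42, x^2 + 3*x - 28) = x + 7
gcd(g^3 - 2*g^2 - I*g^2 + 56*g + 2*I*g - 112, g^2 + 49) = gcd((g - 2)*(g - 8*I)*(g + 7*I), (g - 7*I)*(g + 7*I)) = g + 7*I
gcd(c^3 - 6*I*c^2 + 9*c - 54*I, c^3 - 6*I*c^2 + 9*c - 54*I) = c^3 - 6*I*c^2 + 9*c - 54*I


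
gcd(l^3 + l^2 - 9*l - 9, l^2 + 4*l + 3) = l^2 + 4*l + 3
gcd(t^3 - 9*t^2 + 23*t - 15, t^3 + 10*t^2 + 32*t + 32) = 1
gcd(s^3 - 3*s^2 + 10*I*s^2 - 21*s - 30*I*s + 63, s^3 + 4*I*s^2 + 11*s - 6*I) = 1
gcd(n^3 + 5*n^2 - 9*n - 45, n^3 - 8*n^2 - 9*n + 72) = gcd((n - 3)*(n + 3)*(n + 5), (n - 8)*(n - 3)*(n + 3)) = n^2 - 9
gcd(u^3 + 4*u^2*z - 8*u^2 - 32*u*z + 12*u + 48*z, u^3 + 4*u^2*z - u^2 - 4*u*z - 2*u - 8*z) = u^2 + 4*u*z - 2*u - 8*z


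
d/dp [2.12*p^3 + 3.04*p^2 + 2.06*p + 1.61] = 6.36*p^2 + 6.08*p + 2.06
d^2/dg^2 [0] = 0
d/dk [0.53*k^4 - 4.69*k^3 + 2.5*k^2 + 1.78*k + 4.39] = 2.12*k^3 - 14.07*k^2 + 5.0*k + 1.78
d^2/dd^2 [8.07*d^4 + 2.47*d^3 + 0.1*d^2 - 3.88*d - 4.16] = 96.84*d^2 + 14.82*d + 0.2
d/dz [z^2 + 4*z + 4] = 2*z + 4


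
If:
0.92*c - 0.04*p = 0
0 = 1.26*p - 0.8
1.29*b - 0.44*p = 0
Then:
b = 0.22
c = 0.03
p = 0.63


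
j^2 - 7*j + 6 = (j - 6)*(j - 1)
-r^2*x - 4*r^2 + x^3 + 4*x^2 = (-r + x)*(r + x)*(x + 4)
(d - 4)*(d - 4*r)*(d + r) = d^3 - 3*d^2*r - 4*d^2 - 4*d*r^2 + 12*d*r + 16*r^2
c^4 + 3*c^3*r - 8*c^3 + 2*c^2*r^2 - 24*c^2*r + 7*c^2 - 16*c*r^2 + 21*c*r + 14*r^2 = (c - 7)*(c - 1)*(c + r)*(c + 2*r)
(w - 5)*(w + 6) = w^2 + w - 30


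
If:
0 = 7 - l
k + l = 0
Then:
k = -7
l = 7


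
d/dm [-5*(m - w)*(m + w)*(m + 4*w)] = -15*m^2 - 40*m*w + 5*w^2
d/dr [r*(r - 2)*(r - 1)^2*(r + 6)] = 5*r^4 + 8*r^3 - 57*r^2 + 56*r - 12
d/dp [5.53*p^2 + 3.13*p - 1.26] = 11.06*p + 3.13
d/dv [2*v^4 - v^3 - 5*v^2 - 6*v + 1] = 8*v^3 - 3*v^2 - 10*v - 6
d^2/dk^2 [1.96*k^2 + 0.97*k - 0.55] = 3.92000000000000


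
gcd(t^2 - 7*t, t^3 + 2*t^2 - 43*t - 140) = t - 7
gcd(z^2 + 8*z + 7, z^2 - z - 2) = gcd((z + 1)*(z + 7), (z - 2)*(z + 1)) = z + 1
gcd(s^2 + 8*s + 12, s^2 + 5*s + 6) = s + 2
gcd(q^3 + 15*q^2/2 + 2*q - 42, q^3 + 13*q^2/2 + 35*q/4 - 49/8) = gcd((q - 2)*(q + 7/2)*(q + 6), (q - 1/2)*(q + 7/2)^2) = q + 7/2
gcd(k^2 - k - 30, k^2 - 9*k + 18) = k - 6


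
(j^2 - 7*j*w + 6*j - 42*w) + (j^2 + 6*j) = 2*j^2 - 7*j*w + 12*j - 42*w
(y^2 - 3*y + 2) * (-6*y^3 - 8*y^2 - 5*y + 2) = -6*y^5 + 10*y^4 + 7*y^3 + y^2 - 16*y + 4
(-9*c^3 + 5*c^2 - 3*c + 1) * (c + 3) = -9*c^4 - 22*c^3 + 12*c^2 - 8*c + 3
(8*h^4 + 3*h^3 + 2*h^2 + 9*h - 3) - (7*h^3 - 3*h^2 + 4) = 8*h^4 - 4*h^3 + 5*h^2 + 9*h - 7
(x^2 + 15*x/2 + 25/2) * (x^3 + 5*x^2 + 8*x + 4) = x^5 + 25*x^4/2 + 58*x^3 + 253*x^2/2 + 130*x + 50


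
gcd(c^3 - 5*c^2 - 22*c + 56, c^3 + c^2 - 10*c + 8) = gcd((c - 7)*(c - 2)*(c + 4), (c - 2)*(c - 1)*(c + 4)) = c^2 + 2*c - 8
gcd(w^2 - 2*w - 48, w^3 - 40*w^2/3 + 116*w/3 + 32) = w - 8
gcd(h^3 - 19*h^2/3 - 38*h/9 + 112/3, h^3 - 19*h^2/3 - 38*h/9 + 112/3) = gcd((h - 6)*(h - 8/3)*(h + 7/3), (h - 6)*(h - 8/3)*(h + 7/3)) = h^3 - 19*h^2/3 - 38*h/9 + 112/3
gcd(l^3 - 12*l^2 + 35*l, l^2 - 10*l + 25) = l - 5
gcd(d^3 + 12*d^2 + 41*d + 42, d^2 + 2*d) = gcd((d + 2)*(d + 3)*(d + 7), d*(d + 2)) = d + 2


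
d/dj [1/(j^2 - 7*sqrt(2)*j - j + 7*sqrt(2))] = (-2*j + 1 + 7*sqrt(2))/(j^2 - 7*sqrt(2)*j - j + 7*sqrt(2))^2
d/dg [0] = 0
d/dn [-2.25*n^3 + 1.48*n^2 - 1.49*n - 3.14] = -6.75*n^2 + 2.96*n - 1.49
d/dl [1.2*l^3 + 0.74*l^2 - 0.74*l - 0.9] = 3.6*l^2 + 1.48*l - 0.74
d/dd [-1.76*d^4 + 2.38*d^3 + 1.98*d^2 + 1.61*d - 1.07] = -7.04*d^3 + 7.14*d^2 + 3.96*d + 1.61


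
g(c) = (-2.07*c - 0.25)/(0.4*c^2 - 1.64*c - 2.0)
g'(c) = (1.64 - 0.8*c)*(-2.07*c - 0.25)/(0.4*c^2 - 1.64*c - 2.0)^2 - 2.07/(0.4*c^2 - 1.64*c - 2.0)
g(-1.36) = 2.64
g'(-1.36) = 5.30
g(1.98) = 1.18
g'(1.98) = 0.54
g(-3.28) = 0.85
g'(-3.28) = 0.20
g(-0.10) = 0.02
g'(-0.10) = 1.11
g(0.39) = 0.41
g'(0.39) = 0.59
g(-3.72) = 0.77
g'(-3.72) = 0.16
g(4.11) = 4.42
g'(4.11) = 4.71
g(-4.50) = 0.67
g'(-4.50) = 0.11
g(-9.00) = 0.41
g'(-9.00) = 0.03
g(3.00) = 1.95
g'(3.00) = 1.07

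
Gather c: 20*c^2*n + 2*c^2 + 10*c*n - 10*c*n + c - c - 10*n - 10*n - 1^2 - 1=c^2*(20*n + 2) - 20*n - 2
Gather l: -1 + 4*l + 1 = 4*l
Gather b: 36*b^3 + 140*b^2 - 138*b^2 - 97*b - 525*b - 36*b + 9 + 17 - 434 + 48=36*b^3 + 2*b^2 - 658*b - 360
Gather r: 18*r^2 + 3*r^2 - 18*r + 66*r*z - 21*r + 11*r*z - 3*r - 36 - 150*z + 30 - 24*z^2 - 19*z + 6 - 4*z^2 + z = 21*r^2 + r*(77*z - 42) - 28*z^2 - 168*z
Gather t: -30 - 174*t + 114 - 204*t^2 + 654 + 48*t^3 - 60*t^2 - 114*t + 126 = 48*t^3 - 264*t^2 - 288*t + 864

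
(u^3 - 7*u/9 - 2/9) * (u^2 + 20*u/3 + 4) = u^5 + 20*u^4/3 + 29*u^3/9 - 146*u^2/27 - 124*u/27 - 8/9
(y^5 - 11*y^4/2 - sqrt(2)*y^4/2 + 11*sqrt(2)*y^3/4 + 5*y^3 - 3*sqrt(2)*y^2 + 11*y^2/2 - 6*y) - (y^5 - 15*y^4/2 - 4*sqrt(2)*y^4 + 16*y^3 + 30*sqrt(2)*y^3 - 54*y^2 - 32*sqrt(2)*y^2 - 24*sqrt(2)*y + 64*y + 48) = 2*y^4 + 7*sqrt(2)*y^4/2 - 109*sqrt(2)*y^3/4 - 11*y^3 + 29*sqrt(2)*y^2 + 119*y^2/2 - 70*y + 24*sqrt(2)*y - 48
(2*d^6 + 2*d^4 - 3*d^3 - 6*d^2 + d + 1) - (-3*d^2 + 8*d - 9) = 2*d^6 + 2*d^4 - 3*d^3 - 3*d^2 - 7*d + 10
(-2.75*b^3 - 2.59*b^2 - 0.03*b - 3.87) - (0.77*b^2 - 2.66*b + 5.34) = -2.75*b^3 - 3.36*b^2 + 2.63*b - 9.21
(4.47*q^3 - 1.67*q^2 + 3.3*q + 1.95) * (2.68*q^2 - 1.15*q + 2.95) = 11.9796*q^5 - 9.6161*q^4 + 23.951*q^3 - 3.4955*q^2 + 7.4925*q + 5.7525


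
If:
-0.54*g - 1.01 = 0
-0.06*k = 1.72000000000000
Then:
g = -1.87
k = -28.67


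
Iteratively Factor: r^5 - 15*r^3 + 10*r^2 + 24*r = (r - 2)*(r^4 + 2*r^3 - 11*r^2 - 12*r) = (r - 2)*(r + 4)*(r^3 - 2*r^2 - 3*r) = (r - 3)*(r - 2)*(r + 4)*(r^2 + r) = r*(r - 3)*(r - 2)*(r + 4)*(r + 1)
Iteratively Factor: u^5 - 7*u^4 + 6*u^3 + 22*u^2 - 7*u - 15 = (u - 1)*(u^4 - 6*u^3 + 22*u + 15) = (u - 1)*(u + 1)*(u^3 - 7*u^2 + 7*u + 15) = (u - 5)*(u - 1)*(u + 1)*(u^2 - 2*u - 3) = (u - 5)*(u - 3)*(u - 1)*(u + 1)*(u + 1)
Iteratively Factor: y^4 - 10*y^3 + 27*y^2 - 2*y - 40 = (y - 5)*(y^3 - 5*y^2 + 2*y + 8) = (y - 5)*(y - 2)*(y^2 - 3*y - 4) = (y - 5)*(y - 2)*(y + 1)*(y - 4)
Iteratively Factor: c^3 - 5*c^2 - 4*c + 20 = (c - 2)*(c^2 - 3*c - 10) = (c - 5)*(c - 2)*(c + 2)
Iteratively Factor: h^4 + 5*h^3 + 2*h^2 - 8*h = (h)*(h^3 + 5*h^2 + 2*h - 8) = h*(h - 1)*(h^2 + 6*h + 8) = h*(h - 1)*(h + 4)*(h + 2)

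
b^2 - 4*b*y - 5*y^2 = (b - 5*y)*(b + y)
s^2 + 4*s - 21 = (s - 3)*(s + 7)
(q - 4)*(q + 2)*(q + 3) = q^3 + q^2 - 14*q - 24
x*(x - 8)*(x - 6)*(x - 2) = x^4 - 16*x^3 + 76*x^2 - 96*x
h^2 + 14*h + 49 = (h + 7)^2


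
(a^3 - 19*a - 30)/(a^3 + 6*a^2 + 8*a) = (a^2 - 2*a - 15)/(a*(a + 4))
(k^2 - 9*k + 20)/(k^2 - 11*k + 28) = (k - 5)/(k - 7)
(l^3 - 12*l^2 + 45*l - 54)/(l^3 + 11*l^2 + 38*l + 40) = (l^3 - 12*l^2 + 45*l - 54)/(l^3 + 11*l^2 + 38*l + 40)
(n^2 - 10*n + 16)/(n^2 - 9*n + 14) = (n - 8)/(n - 7)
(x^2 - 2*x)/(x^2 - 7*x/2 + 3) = 2*x/(2*x - 3)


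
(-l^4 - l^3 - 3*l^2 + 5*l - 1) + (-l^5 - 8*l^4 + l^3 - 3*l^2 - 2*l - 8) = -l^5 - 9*l^4 - 6*l^2 + 3*l - 9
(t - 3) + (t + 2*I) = 2*t - 3 + 2*I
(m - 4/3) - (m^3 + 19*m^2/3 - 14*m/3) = -m^3 - 19*m^2/3 + 17*m/3 - 4/3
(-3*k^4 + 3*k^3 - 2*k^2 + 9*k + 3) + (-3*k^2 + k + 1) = -3*k^4 + 3*k^3 - 5*k^2 + 10*k + 4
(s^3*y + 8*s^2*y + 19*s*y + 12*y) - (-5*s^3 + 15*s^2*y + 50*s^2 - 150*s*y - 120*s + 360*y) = s^3*y + 5*s^3 - 7*s^2*y - 50*s^2 + 169*s*y + 120*s - 348*y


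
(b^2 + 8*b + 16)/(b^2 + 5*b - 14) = (b^2 + 8*b + 16)/(b^2 + 5*b - 14)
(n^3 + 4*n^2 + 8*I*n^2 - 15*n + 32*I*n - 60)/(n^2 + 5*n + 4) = (n^2 + 8*I*n - 15)/(n + 1)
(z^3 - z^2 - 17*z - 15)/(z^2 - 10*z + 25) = (z^2 + 4*z + 3)/(z - 5)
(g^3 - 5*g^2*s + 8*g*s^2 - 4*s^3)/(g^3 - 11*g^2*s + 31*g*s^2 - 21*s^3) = (g^2 - 4*g*s + 4*s^2)/(g^2 - 10*g*s + 21*s^2)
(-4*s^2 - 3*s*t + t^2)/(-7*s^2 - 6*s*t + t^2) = (4*s - t)/(7*s - t)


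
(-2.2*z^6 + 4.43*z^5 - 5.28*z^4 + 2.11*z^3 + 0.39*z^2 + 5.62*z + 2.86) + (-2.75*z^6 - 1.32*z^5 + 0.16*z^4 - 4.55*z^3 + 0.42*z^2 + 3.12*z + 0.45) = -4.95*z^6 + 3.11*z^5 - 5.12*z^4 - 2.44*z^3 + 0.81*z^2 + 8.74*z + 3.31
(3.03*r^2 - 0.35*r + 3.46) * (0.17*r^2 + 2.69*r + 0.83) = 0.5151*r^4 + 8.0912*r^3 + 2.1616*r^2 + 9.0169*r + 2.8718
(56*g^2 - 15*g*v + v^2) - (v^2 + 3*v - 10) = 56*g^2 - 15*g*v - 3*v + 10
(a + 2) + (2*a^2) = 2*a^2 + a + 2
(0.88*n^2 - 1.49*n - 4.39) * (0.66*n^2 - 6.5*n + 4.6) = 0.5808*n^4 - 6.7034*n^3 + 10.8356*n^2 + 21.681*n - 20.194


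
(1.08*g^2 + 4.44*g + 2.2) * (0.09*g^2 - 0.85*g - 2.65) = 0.0972*g^4 - 0.5184*g^3 - 6.438*g^2 - 13.636*g - 5.83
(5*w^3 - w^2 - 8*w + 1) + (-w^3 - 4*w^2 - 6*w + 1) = 4*w^3 - 5*w^2 - 14*w + 2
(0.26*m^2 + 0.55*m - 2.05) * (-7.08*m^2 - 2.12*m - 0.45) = -1.8408*m^4 - 4.4452*m^3 + 13.231*m^2 + 4.0985*m + 0.9225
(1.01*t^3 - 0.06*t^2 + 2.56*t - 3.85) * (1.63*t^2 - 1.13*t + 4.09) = 1.6463*t^5 - 1.2391*t^4 + 8.3715*t^3 - 9.4137*t^2 + 14.8209*t - 15.7465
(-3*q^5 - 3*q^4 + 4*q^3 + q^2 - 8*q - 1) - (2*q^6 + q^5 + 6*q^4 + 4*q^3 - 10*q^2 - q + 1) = -2*q^6 - 4*q^5 - 9*q^4 + 11*q^2 - 7*q - 2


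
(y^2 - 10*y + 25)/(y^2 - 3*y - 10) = (y - 5)/(y + 2)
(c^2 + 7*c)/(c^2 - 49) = c/(c - 7)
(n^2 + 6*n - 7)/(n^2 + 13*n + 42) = (n - 1)/(n + 6)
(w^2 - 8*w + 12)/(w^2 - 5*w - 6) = (w - 2)/(w + 1)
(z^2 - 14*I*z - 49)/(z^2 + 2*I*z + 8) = (z^2 - 14*I*z - 49)/(z^2 + 2*I*z + 8)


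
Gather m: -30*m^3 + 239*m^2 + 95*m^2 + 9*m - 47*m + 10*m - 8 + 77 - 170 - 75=-30*m^3 + 334*m^2 - 28*m - 176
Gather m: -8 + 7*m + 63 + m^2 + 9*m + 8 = m^2 + 16*m + 63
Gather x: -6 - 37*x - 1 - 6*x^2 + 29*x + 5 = -6*x^2 - 8*x - 2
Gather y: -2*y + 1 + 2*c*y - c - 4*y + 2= -c + y*(2*c - 6) + 3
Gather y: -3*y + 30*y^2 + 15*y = 30*y^2 + 12*y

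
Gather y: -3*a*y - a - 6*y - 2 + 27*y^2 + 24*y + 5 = -a + 27*y^2 + y*(18 - 3*a) + 3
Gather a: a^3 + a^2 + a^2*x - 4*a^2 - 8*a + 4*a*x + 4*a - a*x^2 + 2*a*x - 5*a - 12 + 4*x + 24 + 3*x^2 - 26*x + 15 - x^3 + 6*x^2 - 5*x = a^3 + a^2*(x - 3) + a*(-x^2 + 6*x - 9) - x^3 + 9*x^2 - 27*x + 27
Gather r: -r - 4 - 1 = -r - 5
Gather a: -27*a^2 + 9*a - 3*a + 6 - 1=-27*a^2 + 6*a + 5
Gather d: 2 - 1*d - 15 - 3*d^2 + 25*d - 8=-3*d^2 + 24*d - 21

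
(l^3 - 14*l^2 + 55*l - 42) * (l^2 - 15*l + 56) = l^5 - 29*l^4 + 321*l^3 - 1651*l^2 + 3710*l - 2352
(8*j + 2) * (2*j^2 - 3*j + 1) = 16*j^3 - 20*j^2 + 2*j + 2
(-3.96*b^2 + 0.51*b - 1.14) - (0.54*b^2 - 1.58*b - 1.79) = -4.5*b^2 + 2.09*b + 0.65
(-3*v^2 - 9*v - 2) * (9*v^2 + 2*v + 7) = -27*v^4 - 87*v^3 - 57*v^2 - 67*v - 14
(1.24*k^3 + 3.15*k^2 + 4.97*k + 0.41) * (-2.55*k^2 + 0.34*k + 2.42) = -3.162*k^5 - 7.6109*k^4 - 8.6017*k^3 + 8.2673*k^2 + 12.1668*k + 0.9922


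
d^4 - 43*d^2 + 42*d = d*(d - 6)*(d - 1)*(d + 7)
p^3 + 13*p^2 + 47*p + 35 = (p + 1)*(p + 5)*(p + 7)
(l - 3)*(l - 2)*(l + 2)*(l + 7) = l^4 + 4*l^3 - 25*l^2 - 16*l + 84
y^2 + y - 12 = (y - 3)*(y + 4)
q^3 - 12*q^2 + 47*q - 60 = (q - 5)*(q - 4)*(q - 3)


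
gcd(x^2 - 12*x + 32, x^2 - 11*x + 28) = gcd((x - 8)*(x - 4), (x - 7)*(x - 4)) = x - 4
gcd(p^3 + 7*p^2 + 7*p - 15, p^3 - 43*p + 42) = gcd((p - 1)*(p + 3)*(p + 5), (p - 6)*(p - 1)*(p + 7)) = p - 1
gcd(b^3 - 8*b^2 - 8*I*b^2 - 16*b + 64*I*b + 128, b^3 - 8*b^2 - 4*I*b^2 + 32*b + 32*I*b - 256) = b - 8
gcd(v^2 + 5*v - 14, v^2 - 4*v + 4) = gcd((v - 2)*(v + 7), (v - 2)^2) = v - 2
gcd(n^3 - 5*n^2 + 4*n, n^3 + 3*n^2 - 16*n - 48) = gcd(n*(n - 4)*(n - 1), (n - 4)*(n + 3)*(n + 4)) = n - 4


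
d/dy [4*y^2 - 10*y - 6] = 8*y - 10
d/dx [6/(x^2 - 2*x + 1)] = 12*(1 - x)/(x^2 - 2*x + 1)^2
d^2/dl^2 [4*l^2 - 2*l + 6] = 8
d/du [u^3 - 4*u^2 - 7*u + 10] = 3*u^2 - 8*u - 7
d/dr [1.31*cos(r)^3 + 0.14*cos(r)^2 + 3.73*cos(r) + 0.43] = (3.93*sin(r)^2 - 0.28*cos(r) - 7.66)*sin(r)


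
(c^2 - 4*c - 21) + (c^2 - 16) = 2*c^2 - 4*c - 37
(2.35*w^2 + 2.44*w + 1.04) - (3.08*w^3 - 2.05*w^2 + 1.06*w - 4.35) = -3.08*w^3 + 4.4*w^2 + 1.38*w + 5.39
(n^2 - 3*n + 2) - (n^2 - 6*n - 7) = 3*n + 9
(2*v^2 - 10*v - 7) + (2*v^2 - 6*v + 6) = 4*v^2 - 16*v - 1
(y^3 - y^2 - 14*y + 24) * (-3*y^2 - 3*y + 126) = -3*y^5 + 171*y^3 - 156*y^2 - 1836*y + 3024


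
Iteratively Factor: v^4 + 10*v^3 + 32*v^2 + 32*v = (v + 4)*(v^3 + 6*v^2 + 8*v) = v*(v + 4)*(v^2 + 6*v + 8) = v*(v + 4)^2*(v + 2)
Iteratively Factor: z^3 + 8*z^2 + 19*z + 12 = (z + 1)*(z^2 + 7*z + 12) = (z + 1)*(z + 3)*(z + 4)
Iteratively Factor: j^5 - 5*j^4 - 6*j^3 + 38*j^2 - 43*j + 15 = (j - 5)*(j^4 - 6*j^2 + 8*j - 3) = (j - 5)*(j - 1)*(j^3 + j^2 - 5*j + 3) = (j - 5)*(j - 1)^2*(j^2 + 2*j - 3) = (j - 5)*(j - 1)^2*(j + 3)*(j - 1)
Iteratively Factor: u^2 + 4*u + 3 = (u + 3)*(u + 1)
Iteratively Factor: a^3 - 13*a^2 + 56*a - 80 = (a - 4)*(a^2 - 9*a + 20) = (a - 4)^2*(a - 5)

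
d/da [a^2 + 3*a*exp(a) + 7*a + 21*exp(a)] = 3*a*exp(a) + 2*a + 24*exp(a) + 7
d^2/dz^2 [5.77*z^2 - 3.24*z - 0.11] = 11.5400000000000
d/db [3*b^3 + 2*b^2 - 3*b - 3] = 9*b^2 + 4*b - 3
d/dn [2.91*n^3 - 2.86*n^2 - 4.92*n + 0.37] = 8.73*n^2 - 5.72*n - 4.92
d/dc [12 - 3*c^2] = -6*c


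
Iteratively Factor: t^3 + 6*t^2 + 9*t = (t + 3)*(t^2 + 3*t) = t*(t + 3)*(t + 3)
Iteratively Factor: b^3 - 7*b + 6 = (b - 2)*(b^2 + 2*b - 3) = (b - 2)*(b - 1)*(b + 3)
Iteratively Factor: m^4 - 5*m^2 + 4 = (m - 2)*(m^3 + 2*m^2 - m - 2) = (m - 2)*(m + 2)*(m^2 - 1) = (m - 2)*(m + 1)*(m + 2)*(m - 1)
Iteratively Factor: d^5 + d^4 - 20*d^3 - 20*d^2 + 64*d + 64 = (d - 2)*(d^4 + 3*d^3 - 14*d^2 - 48*d - 32) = (d - 2)*(d + 1)*(d^3 + 2*d^2 - 16*d - 32) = (d - 2)*(d + 1)*(d + 2)*(d^2 - 16) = (d - 4)*(d - 2)*(d + 1)*(d + 2)*(d + 4)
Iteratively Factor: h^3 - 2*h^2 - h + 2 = (h - 1)*(h^2 - h - 2) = (h - 2)*(h - 1)*(h + 1)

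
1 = 1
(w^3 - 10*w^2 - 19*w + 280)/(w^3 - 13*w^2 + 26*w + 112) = (w + 5)/(w + 2)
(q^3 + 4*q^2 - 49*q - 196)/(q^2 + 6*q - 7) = (q^2 - 3*q - 28)/(q - 1)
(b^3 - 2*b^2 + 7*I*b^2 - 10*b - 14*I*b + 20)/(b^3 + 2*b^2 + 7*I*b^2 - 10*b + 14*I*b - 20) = (b - 2)/(b + 2)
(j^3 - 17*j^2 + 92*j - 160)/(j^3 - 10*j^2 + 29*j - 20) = (j - 8)/(j - 1)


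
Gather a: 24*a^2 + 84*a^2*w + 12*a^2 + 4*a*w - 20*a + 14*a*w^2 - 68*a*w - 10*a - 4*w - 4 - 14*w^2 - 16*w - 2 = a^2*(84*w + 36) + a*(14*w^2 - 64*w - 30) - 14*w^2 - 20*w - 6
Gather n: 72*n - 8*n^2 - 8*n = -8*n^2 + 64*n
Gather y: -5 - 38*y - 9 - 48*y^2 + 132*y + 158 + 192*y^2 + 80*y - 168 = 144*y^2 + 174*y - 24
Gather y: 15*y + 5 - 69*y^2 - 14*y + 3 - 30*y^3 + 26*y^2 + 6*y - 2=-30*y^3 - 43*y^2 + 7*y + 6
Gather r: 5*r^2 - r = 5*r^2 - r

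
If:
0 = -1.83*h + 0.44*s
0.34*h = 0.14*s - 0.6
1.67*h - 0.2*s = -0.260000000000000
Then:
No Solution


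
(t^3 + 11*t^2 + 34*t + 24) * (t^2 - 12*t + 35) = t^5 - t^4 - 63*t^3 + t^2 + 902*t + 840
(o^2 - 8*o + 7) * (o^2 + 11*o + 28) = o^4 + 3*o^3 - 53*o^2 - 147*o + 196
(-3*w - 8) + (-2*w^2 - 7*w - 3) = -2*w^2 - 10*w - 11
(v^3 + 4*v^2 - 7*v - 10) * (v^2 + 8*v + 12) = v^5 + 12*v^4 + 37*v^3 - 18*v^2 - 164*v - 120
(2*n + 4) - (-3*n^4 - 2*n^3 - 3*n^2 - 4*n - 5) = 3*n^4 + 2*n^3 + 3*n^2 + 6*n + 9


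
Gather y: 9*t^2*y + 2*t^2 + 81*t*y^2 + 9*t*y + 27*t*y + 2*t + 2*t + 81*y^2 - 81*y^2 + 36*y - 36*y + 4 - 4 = 2*t^2 + 81*t*y^2 + 4*t + y*(9*t^2 + 36*t)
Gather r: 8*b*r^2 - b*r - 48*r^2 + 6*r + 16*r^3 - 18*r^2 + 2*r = 16*r^3 + r^2*(8*b - 66) + r*(8 - b)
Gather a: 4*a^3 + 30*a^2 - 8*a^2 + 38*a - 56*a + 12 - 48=4*a^3 + 22*a^2 - 18*a - 36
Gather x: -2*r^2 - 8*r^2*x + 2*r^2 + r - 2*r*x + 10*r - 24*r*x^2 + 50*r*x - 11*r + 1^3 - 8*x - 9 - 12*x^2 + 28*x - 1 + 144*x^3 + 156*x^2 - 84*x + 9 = 144*x^3 + x^2*(144 - 24*r) + x*(-8*r^2 + 48*r - 64)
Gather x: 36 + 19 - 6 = 49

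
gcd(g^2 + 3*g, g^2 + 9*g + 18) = g + 3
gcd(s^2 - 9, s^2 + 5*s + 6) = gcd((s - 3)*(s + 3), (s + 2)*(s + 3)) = s + 3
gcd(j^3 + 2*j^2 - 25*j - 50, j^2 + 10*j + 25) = j + 5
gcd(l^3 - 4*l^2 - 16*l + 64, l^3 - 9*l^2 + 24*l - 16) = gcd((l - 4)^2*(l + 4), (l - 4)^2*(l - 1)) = l^2 - 8*l + 16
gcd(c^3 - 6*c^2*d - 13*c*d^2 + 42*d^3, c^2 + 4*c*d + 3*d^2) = c + 3*d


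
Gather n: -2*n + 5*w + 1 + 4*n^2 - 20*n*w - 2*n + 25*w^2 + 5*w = 4*n^2 + n*(-20*w - 4) + 25*w^2 + 10*w + 1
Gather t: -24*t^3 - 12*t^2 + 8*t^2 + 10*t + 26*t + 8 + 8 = -24*t^3 - 4*t^2 + 36*t + 16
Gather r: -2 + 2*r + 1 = 2*r - 1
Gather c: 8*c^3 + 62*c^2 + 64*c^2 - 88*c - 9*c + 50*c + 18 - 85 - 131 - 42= 8*c^3 + 126*c^2 - 47*c - 240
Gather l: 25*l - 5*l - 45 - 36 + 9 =20*l - 72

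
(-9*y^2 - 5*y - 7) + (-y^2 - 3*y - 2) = -10*y^2 - 8*y - 9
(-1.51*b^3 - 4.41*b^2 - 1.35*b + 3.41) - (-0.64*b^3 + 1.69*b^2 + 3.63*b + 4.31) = -0.87*b^3 - 6.1*b^2 - 4.98*b - 0.899999999999999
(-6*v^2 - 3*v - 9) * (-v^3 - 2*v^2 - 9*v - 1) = 6*v^5 + 15*v^4 + 69*v^3 + 51*v^2 + 84*v + 9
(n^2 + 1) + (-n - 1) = n^2 - n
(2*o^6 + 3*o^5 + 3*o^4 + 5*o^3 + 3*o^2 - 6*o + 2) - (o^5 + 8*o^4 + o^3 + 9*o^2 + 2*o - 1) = 2*o^6 + 2*o^5 - 5*o^4 + 4*o^3 - 6*o^2 - 8*o + 3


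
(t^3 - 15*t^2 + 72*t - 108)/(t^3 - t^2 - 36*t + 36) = (t^2 - 9*t + 18)/(t^2 + 5*t - 6)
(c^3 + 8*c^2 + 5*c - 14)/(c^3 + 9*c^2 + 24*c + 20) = (c^2 + 6*c - 7)/(c^2 + 7*c + 10)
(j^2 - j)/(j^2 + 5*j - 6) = j/(j + 6)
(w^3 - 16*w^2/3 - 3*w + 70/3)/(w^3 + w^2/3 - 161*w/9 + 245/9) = 3*(w^2 - 3*w - 10)/(3*w^2 + 8*w - 35)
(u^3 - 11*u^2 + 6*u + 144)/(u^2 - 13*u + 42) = (u^2 - 5*u - 24)/(u - 7)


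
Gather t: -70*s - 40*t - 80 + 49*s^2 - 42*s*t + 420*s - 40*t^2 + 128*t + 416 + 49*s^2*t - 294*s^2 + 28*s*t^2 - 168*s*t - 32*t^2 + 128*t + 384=-245*s^2 + 350*s + t^2*(28*s - 72) + t*(49*s^2 - 210*s + 216) + 720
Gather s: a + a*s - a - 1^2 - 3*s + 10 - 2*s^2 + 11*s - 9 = -2*s^2 + s*(a + 8)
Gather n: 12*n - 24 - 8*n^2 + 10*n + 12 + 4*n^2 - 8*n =-4*n^2 + 14*n - 12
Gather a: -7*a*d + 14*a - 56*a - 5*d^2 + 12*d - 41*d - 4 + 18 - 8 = a*(-7*d - 42) - 5*d^2 - 29*d + 6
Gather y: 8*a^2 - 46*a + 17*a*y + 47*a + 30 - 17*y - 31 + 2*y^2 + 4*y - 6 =8*a^2 + a + 2*y^2 + y*(17*a - 13) - 7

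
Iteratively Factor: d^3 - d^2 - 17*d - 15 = (d + 1)*(d^2 - 2*d - 15) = (d + 1)*(d + 3)*(d - 5)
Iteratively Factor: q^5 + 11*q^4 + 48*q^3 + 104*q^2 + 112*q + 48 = (q + 2)*(q^4 + 9*q^3 + 30*q^2 + 44*q + 24) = (q + 2)*(q + 3)*(q^3 + 6*q^2 + 12*q + 8) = (q + 2)^2*(q + 3)*(q^2 + 4*q + 4) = (q + 2)^3*(q + 3)*(q + 2)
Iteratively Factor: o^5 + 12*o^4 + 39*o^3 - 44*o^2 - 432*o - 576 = (o + 4)*(o^4 + 8*o^3 + 7*o^2 - 72*o - 144) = (o + 3)*(o + 4)*(o^3 + 5*o^2 - 8*o - 48) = (o + 3)*(o + 4)^2*(o^2 + o - 12) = (o - 3)*(o + 3)*(o + 4)^2*(o + 4)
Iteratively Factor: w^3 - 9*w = (w + 3)*(w^2 - 3*w) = (w - 3)*(w + 3)*(w)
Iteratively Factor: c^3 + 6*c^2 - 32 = (c + 4)*(c^2 + 2*c - 8) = (c + 4)^2*(c - 2)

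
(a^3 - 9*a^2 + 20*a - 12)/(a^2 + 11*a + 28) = (a^3 - 9*a^2 + 20*a - 12)/(a^2 + 11*a + 28)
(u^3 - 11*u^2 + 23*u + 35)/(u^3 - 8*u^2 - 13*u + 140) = (u + 1)/(u + 4)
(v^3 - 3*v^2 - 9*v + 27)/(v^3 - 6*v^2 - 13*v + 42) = (v^2 - 6*v + 9)/(v^2 - 9*v + 14)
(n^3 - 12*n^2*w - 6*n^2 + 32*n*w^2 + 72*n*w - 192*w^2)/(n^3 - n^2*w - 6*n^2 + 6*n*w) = (-n^2 + 12*n*w - 32*w^2)/(n*(-n + w))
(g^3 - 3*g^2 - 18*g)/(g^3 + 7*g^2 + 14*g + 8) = g*(g^2 - 3*g - 18)/(g^3 + 7*g^2 + 14*g + 8)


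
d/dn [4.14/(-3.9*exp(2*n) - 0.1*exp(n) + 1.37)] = (32.292*exp(n) + 0.414)*exp(n)/(3.9*exp(2*n) + 0.1*exp(n) - 1.37)^2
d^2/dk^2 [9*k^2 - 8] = 18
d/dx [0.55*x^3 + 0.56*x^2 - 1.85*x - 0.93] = 1.65*x^2 + 1.12*x - 1.85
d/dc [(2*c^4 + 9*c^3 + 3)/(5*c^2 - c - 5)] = (c^2*(-8*c - 27)*(-5*c^2 + c + 5) - (10*c - 1)*(2*c^4 + 9*c^3 + 3))/(-5*c^2 + c + 5)^2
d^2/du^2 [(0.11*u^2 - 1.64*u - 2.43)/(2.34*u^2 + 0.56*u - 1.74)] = (-18.248256*u^3 - 77.146992*u^2 - 59.170176*u - 23.842032)/(12.812904*u^6 + 9.199008*u^5 - 26.38116*u^4 - 13.50496*u^3 + 19.61676*u^2 + 5.086368*u - 5.268024)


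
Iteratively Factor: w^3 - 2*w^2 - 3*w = (w)*(w^2 - 2*w - 3) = w*(w + 1)*(w - 3)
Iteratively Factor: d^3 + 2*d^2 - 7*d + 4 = (d - 1)*(d^2 + 3*d - 4) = (d - 1)*(d + 4)*(d - 1)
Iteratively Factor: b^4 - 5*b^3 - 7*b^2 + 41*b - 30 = (b - 1)*(b^3 - 4*b^2 - 11*b + 30) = (b - 1)*(b + 3)*(b^2 - 7*b + 10) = (b - 2)*(b - 1)*(b + 3)*(b - 5)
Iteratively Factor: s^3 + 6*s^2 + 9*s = (s + 3)*(s^2 + 3*s) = s*(s + 3)*(s + 3)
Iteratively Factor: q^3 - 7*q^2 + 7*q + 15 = (q - 5)*(q^2 - 2*q - 3) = (q - 5)*(q + 1)*(q - 3)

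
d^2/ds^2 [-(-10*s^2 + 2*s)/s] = 0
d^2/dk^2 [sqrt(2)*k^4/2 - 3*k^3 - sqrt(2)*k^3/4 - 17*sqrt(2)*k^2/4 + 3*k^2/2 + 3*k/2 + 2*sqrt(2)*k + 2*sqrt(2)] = 6*sqrt(2)*k^2 - 18*k - 3*sqrt(2)*k/2 - 17*sqrt(2)/2 + 3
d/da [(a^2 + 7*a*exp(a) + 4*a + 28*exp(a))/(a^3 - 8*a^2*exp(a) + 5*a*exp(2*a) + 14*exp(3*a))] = (-(a^2 + 7*a*exp(a) + 4*a + 28*exp(a))*(-8*a^2*exp(a) + 3*a^2 + 10*a*exp(2*a) - 16*a*exp(a) + 42*exp(3*a) + 5*exp(2*a)) + (a^3 - 8*a^2*exp(a) + 5*a*exp(2*a) + 14*exp(3*a))*(7*a*exp(a) + 2*a + 35*exp(a) + 4))/(a^3 - 8*a^2*exp(a) + 5*a*exp(2*a) + 14*exp(3*a))^2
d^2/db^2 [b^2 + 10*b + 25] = 2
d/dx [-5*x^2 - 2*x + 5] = -10*x - 2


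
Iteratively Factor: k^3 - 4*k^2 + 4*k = (k)*(k^2 - 4*k + 4) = k*(k - 2)*(k - 2)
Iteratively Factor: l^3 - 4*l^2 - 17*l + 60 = (l - 3)*(l^2 - l - 20) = (l - 5)*(l - 3)*(l + 4)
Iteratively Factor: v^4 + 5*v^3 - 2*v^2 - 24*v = (v + 3)*(v^3 + 2*v^2 - 8*v) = v*(v + 3)*(v^2 + 2*v - 8) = v*(v + 3)*(v + 4)*(v - 2)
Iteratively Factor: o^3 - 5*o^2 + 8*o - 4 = (o - 2)*(o^2 - 3*o + 2) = (o - 2)^2*(o - 1)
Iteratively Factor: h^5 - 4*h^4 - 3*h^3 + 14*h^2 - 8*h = (h - 4)*(h^4 - 3*h^2 + 2*h) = (h - 4)*(h - 1)*(h^3 + h^2 - 2*h) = (h - 4)*(h - 1)*(h + 2)*(h^2 - h) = h*(h - 4)*(h - 1)*(h + 2)*(h - 1)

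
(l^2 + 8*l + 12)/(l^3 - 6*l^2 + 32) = (l + 6)/(l^2 - 8*l + 16)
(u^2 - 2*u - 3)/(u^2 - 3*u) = (u + 1)/u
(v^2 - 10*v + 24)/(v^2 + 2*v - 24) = (v - 6)/(v + 6)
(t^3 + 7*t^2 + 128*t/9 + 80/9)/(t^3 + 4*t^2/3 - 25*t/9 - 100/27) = 3*(t + 4)/(3*t - 5)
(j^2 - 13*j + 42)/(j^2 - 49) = (j - 6)/(j + 7)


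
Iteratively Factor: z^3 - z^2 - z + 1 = (z + 1)*(z^2 - 2*z + 1) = (z - 1)*(z + 1)*(z - 1)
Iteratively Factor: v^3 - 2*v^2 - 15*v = (v + 3)*(v^2 - 5*v) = v*(v + 3)*(v - 5)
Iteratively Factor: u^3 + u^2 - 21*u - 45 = (u - 5)*(u^2 + 6*u + 9) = (u - 5)*(u + 3)*(u + 3)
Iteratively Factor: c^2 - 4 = (c + 2)*(c - 2)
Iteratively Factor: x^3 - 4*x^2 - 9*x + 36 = (x - 3)*(x^2 - x - 12) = (x - 3)*(x + 3)*(x - 4)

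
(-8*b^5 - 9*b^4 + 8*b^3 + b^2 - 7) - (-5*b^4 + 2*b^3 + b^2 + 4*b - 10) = -8*b^5 - 4*b^4 + 6*b^3 - 4*b + 3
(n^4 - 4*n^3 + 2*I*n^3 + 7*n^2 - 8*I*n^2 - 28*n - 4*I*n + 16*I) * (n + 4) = n^5 + 2*I*n^4 - 9*n^3 - 36*I*n^2 - 112*n + 64*I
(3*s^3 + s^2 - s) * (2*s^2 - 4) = 6*s^5 + 2*s^4 - 14*s^3 - 4*s^2 + 4*s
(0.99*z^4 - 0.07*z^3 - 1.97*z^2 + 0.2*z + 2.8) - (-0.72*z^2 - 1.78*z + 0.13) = 0.99*z^4 - 0.07*z^3 - 1.25*z^2 + 1.98*z + 2.67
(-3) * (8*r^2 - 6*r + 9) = -24*r^2 + 18*r - 27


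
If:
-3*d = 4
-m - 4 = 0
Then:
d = -4/3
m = -4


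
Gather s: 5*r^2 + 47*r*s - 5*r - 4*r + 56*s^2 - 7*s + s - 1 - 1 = 5*r^2 - 9*r + 56*s^2 + s*(47*r - 6) - 2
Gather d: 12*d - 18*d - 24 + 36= 12 - 6*d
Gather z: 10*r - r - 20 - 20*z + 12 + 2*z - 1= 9*r - 18*z - 9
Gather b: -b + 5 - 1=4 - b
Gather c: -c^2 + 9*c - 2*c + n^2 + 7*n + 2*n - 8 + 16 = -c^2 + 7*c + n^2 + 9*n + 8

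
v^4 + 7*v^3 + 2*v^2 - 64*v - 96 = (v - 3)*(v + 2)*(v + 4)^2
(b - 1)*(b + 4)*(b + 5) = b^3 + 8*b^2 + 11*b - 20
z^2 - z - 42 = (z - 7)*(z + 6)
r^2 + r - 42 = (r - 6)*(r + 7)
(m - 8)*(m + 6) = m^2 - 2*m - 48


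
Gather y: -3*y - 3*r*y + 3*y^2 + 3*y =-3*r*y + 3*y^2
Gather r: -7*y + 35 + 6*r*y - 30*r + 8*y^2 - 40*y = r*(6*y - 30) + 8*y^2 - 47*y + 35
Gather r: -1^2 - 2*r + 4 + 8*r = 6*r + 3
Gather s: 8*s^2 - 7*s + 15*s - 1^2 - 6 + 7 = 8*s^2 + 8*s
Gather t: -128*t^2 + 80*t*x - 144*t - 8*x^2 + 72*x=-128*t^2 + t*(80*x - 144) - 8*x^2 + 72*x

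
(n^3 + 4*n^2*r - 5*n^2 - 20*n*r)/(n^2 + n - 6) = n*(n^2 + 4*n*r - 5*n - 20*r)/(n^2 + n - 6)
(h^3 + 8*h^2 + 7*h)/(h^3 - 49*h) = (h + 1)/(h - 7)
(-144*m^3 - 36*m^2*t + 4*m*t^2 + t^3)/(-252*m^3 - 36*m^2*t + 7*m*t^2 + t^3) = (4*m + t)/(7*m + t)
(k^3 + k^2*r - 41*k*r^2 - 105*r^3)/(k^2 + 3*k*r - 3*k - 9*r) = (k^2 - 2*k*r - 35*r^2)/(k - 3)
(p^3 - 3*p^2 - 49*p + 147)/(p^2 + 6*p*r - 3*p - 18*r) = (p^2 - 49)/(p + 6*r)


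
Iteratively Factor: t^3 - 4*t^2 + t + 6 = (t - 2)*(t^2 - 2*t - 3) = (t - 2)*(t + 1)*(t - 3)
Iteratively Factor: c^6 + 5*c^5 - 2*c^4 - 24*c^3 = (c)*(c^5 + 5*c^4 - 2*c^3 - 24*c^2) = c^2*(c^4 + 5*c^3 - 2*c^2 - 24*c) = c^2*(c + 4)*(c^3 + c^2 - 6*c) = c^2*(c - 2)*(c + 4)*(c^2 + 3*c) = c^3*(c - 2)*(c + 4)*(c + 3)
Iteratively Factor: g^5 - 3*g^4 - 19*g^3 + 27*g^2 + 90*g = (g + 3)*(g^4 - 6*g^3 - g^2 + 30*g) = (g - 5)*(g + 3)*(g^3 - g^2 - 6*g) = g*(g - 5)*(g + 3)*(g^2 - g - 6) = g*(g - 5)*(g + 2)*(g + 3)*(g - 3)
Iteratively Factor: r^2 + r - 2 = (r + 2)*(r - 1)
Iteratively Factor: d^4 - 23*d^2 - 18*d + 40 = (d + 2)*(d^3 - 2*d^2 - 19*d + 20) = (d - 5)*(d + 2)*(d^2 + 3*d - 4) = (d - 5)*(d + 2)*(d + 4)*(d - 1)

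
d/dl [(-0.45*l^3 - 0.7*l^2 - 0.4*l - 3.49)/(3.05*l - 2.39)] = (-2.745*l^3 + 1.0915*l^2 + 3.346*l + 11.6005)/(9.3025*l^2 - 14.579*l + 5.7121)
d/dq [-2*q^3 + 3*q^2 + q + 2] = -6*q^2 + 6*q + 1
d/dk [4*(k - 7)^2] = 8*k - 56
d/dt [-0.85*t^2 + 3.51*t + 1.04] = 3.51 - 1.7*t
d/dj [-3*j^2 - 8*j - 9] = -6*j - 8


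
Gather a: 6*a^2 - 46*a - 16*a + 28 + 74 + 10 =6*a^2 - 62*a + 112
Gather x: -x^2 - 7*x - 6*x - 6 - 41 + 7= -x^2 - 13*x - 40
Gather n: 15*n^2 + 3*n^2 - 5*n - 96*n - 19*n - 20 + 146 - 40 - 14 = 18*n^2 - 120*n + 72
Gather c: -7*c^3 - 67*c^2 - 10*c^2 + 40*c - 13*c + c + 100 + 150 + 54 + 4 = -7*c^3 - 77*c^2 + 28*c + 308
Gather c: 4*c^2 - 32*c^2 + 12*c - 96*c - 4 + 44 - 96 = -28*c^2 - 84*c - 56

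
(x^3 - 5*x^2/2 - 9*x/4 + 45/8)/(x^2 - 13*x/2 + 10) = (x^2 - 9/4)/(x - 4)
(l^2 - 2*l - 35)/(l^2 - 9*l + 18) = (l^2 - 2*l - 35)/(l^2 - 9*l + 18)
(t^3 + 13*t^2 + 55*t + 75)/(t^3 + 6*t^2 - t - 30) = (t + 5)/(t - 2)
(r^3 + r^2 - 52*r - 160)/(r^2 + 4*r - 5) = (r^2 - 4*r - 32)/(r - 1)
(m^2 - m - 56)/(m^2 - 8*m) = (m + 7)/m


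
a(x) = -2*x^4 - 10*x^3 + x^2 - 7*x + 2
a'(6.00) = -2803.00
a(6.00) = -4756.00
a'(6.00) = -2803.00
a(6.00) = -4756.00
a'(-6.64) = 999.07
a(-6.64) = -867.67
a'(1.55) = -105.77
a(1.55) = -55.23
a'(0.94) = -38.27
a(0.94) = -13.56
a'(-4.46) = 97.06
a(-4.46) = 148.93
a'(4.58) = -1395.71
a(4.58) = -1849.82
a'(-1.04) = -32.53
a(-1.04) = 19.27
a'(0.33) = -9.89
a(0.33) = -0.58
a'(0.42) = -12.04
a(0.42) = -1.57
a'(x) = -8*x^3 - 30*x^2 + 2*x - 7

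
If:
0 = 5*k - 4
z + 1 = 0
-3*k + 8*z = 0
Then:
No Solution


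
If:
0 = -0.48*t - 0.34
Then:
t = -0.71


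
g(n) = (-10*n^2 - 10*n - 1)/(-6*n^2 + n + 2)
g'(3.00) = -0.34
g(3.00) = 2.47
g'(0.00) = -4.75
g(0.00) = -0.50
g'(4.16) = -0.15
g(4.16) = 2.21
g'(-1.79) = -0.42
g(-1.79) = 0.80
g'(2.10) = -0.87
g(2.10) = 2.96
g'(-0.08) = -4.32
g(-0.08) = -0.14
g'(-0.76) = -4.02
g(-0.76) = -0.37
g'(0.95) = -21.65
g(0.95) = 7.92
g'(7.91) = -0.04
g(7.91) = 1.93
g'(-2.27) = -0.27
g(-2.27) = 0.96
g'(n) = (-20*n - 10)/(-6*n^2 + n + 2) + (12*n - 1)*(-10*n^2 - 10*n - 1)/(-6*n^2 + n + 2)^2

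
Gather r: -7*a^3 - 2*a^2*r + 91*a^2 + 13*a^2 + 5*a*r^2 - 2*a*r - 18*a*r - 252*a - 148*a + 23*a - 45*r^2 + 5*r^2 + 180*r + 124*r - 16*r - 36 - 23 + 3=-7*a^3 + 104*a^2 - 377*a + r^2*(5*a - 40) + r*(-2*a^2 - 20*a + 288) - 56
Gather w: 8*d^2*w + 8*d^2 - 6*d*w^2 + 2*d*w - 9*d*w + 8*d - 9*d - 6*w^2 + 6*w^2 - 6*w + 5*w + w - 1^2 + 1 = 8*d^2 - 6*d*w^2 - d + w*(8*d^2 - 7*d)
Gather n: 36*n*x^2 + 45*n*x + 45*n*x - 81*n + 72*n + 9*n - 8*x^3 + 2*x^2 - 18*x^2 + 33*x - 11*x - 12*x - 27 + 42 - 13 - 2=n*(36*x^2 + 90*x) - 8*x^3 - 16*x^2 + 10*x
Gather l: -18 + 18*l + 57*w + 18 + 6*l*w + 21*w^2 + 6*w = l*(6*w + 18) + 21*w^2 + 63*w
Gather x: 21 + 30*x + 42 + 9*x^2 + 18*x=9*x^2 + 48*x + 63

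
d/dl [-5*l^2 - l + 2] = -10*l - 1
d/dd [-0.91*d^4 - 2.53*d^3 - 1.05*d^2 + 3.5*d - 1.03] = -3.64*d^3 - 7.59*d^2 - 2.1*d + 3.5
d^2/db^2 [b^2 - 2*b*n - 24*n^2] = 2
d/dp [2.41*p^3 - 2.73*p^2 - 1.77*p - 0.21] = 7.23*p^2 - 5.46*p - 1.77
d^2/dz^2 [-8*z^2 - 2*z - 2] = -16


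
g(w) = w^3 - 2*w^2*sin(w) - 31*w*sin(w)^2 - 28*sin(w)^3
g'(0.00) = 0.00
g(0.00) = 0.00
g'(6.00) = 136.66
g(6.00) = 222.21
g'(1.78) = 13.31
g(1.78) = -79.57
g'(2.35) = 104.67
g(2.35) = -41.84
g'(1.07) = -84.25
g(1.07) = -45.21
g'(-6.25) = 52.66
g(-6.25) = -246.52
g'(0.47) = -34.07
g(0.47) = -5.69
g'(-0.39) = -24.63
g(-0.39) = 3.34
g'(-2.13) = 80.34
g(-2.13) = 62.53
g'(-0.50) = -37.76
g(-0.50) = 6.76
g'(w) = -2*w^2*cos(w) + 3*w^2 - 62*w*sin(w)*cos(w) - 4*w*sin(w) - 84*sin(w)^2*cos(w) - 31*sin(w)^2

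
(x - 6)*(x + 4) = x^2 - 2*x - 24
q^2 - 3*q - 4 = (q - 4)*(q + 1)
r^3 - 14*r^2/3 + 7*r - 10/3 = (r - 2)*(r - 5/3)*(r - 1)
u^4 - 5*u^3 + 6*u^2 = u^2*(u - 3)*(u - 2)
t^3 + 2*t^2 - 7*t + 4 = (t - 1)^2*(t + 4)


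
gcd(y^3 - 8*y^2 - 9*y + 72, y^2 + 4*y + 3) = y + 3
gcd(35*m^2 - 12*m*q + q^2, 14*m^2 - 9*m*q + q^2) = -7*m + q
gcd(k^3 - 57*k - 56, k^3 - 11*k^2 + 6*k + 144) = k - 8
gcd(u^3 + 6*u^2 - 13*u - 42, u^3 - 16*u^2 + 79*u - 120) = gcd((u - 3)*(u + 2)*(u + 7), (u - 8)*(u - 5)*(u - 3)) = u - 3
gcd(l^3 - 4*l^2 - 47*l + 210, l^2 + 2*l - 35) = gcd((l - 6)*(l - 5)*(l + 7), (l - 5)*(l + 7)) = l^2 + 2*l - 35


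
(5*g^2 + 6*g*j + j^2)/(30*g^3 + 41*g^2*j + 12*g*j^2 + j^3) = 1/(6*g + j)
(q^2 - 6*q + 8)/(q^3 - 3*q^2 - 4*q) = (q - 2)/(q*(q + 1))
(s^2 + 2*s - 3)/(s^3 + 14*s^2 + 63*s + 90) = (s - 1)/(s^2 + 11*s + 30)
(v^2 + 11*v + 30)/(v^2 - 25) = (v + 6)/(v - 5)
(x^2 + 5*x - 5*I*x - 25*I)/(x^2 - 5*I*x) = (x + 5)/x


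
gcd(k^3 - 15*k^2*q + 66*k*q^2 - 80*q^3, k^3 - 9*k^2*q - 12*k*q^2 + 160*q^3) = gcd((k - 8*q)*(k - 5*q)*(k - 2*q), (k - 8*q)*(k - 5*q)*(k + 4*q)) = k^2 - 13*k*q + 40*q^2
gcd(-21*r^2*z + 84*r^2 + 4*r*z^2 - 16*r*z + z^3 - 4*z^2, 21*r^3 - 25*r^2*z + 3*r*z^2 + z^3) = -21*r^2 + 4*r*z + z^2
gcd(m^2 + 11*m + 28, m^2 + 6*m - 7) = m + 7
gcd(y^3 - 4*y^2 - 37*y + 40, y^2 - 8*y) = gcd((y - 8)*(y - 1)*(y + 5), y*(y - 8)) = y - 8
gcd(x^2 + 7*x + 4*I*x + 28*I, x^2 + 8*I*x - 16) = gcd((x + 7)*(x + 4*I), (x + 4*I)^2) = x + 4*I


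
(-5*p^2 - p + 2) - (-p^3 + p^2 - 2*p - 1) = p^3 - 6*p^2 + p + 3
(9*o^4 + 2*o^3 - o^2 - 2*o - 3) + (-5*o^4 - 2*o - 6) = 4*o^4 + 2*o^3 - o^2 - 4*o - 9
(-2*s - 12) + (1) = -2*s - 11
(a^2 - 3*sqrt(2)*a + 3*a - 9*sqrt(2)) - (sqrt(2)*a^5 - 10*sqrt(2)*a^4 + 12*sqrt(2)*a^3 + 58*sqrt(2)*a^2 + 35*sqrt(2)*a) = -sqrt(2)*a^5 + 10*sqrt(2)*a^4 - 12*sqrt(2)*a^3 - 58*sqrt(2)*a^2 + a^2 - 38*sqrt(2)*a + 3*a - 9*sqrt(2)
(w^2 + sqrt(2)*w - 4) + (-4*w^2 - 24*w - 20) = -3*w^2 - 24*w + sqrt(2)*w - 24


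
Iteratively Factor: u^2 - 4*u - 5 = (u + 1)*(u - 5)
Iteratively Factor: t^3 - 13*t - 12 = (t + 3)*(t^2 - 3*t - 4) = (t - 4)*(t + 3)*(t + 1)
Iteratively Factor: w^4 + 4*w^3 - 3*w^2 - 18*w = (w + 3)*(w^3 + w^2 - 6*w) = w*(w + 3)*(w^2 + w - 6) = w*(w - 2)*(w + 3)*(w + 3)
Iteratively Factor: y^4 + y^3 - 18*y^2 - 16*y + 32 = (y - 4)*(y^3 + 5*y^2 + 2*y - 8) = (y - 4)*(y - 1)*(y^2 + 6*y + 8) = (y - 4)*(y - 1)*(y + 4)*(y + 2)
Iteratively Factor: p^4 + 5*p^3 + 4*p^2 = (p)*(p^3 + 5*p^2 + 4*p) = p*(p + 4)*(p^2 + p) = p*(p + 1)*(p + 4)*(p)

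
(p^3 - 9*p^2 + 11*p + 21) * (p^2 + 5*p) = p^5 - 4*p^4 - 34*p^3 + 76*p^2 + 105*p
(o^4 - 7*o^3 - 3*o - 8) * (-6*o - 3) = -6*o^5 + 39*o^4 + 21*o^3 + 18*o^2 + 57*o + 24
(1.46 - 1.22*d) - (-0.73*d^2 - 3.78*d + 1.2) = 0.73*d^2 + 2.56*d + 0.26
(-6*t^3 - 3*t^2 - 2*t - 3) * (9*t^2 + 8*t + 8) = -54*t^5 - 75*t^4 - 90*t^3 - 67*t^2 - 40*t - 24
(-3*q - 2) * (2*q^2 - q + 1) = -6*q^3 - q^2 - q - 2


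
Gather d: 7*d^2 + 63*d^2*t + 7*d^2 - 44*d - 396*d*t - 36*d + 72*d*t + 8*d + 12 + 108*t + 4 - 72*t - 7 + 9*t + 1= d^2*(63*t + 14) + d*(-324*t - 72) + 45*t + 10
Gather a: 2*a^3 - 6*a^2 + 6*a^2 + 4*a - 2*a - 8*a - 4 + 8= 2*a^3 - 6*a + 4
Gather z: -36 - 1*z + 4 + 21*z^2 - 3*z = 21*z^2 - 4*z - 32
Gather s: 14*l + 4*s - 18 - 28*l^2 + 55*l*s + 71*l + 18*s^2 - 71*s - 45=-28*l^2 + 85*l + 18*s^2 + s*(55*l - 67) - 63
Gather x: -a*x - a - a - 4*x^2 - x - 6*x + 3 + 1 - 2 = -2*a - 4*x^2 + x*(-a - 7) + 2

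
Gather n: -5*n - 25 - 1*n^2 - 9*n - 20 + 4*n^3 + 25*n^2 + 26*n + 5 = 4*n^3 + 24*n^2 + 12*n - 40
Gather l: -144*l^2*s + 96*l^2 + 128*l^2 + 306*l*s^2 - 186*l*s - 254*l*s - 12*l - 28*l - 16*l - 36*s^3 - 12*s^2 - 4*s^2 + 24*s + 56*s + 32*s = l^2*(224 - 144*s) + l*(306*s^2 - 440*s - 56) - 36*s^3 - 16*s^2 + 112*s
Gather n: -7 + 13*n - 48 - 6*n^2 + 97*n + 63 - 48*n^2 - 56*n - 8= -54*n^2 + 54*n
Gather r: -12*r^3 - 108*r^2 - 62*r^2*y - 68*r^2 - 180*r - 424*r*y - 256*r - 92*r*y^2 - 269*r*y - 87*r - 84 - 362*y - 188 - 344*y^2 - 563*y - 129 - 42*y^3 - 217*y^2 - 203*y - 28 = -12*r^3 + r^2*(-62*y - 176) + r*(-92*y^2 - 693*y - 523) - 42*y^3 - 561*y^2 - 1128*y - 429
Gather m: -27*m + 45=45 - 27*m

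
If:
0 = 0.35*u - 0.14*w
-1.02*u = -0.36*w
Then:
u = 0.00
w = 0.00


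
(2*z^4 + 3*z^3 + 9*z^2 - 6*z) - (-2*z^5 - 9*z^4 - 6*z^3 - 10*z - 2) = 2*z^5 + 11*z^4 + 9*z^3 + 9*z^2 + 4*z + 2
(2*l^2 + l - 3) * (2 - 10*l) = -20*l^3 - 6*l^2 + 32*l - 6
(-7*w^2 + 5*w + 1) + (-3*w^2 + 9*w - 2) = -10*w^2 + 14*w - 1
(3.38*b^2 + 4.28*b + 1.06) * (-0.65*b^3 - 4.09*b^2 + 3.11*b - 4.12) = -2.197*b^5 - 16.6062*b^4 - 7.6824*b^3 - 4.9502*b^2 - 14.337*b - 4.3672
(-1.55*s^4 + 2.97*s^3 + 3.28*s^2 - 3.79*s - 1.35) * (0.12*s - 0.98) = -0.186*s^5 + 1.8754*s^4 - 2.517*s^3 - 3.6692*s^2 + 3.5522*s + 1.323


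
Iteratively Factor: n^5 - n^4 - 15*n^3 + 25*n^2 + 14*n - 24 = (n - 1)*(n^4 - 15*n^2 + 10*n + 24) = (n - 1)*(n + 1)*(n^3 - n^2 - 14*n + 24) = (n - 1)*(n + 1)*(n + 4)*(n^2 - 5*n + 6) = (n - 2)*(n - 1)*(n + 1)*(n + 4)*(n - 3)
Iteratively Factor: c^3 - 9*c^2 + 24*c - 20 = (c - 2)*(c^2 - 7*c + 10) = (c - 2)^2*(c - 5)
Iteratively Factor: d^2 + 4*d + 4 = (d + 2)*(d + 2)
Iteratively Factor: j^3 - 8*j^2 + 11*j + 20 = (j - 4)*(j^2 - 4*j - 5) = (j - 5)*(j - 4)*(j + 1)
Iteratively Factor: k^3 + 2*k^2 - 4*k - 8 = (k + 2)*(k^2 - 4) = (k - 2)*(k + 2)*(k + 2)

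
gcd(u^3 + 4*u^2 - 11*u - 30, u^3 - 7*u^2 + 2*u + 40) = u + 2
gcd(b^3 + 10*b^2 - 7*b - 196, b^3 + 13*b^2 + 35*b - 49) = b^2 + 14*b + 49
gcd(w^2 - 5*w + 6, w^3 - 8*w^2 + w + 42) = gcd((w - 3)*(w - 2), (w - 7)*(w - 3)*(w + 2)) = w - 3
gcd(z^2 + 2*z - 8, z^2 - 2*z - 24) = z + 4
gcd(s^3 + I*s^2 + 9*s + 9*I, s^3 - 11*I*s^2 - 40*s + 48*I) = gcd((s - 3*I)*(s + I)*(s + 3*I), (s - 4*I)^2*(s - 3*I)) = s - 3*I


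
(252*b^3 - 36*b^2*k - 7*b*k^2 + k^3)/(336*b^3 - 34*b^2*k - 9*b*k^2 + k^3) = (6*b - k)/(8*b - k)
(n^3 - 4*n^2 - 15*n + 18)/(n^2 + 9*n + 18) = (n^2 - 7*n + 6)/(n + 6)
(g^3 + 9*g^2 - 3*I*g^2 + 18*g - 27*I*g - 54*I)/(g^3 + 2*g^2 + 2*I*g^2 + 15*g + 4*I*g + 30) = (g^2 + 9*g + 18)/(g^2 + g*(2 + 5*I) + 10*I)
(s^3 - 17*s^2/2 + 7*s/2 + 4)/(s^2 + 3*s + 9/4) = 2*(2*s^3 - 17*s^2 + 7*s + 8)/(4*s^2 + 12*s + 9)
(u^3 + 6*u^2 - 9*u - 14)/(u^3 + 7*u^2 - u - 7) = (u - 2)/(u - 1)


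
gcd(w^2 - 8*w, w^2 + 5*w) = w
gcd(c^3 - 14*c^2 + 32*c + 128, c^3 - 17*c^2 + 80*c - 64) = c^2 - 16*c + 64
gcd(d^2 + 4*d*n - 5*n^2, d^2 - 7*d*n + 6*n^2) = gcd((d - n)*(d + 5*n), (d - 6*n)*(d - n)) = d - n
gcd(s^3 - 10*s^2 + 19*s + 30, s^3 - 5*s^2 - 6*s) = s^2 - 5*s - 6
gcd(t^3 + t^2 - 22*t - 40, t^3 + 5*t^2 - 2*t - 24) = t + 4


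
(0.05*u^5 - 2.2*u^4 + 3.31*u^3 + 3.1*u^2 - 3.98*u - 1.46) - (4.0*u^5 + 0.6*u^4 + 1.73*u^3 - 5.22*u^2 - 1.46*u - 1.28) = -3.95*u^5 - 2.8*u^4 + 1.58*u^3 + 8.32*u^2 - 2.52*u - 0.18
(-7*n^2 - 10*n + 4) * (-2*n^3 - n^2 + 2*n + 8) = 14*n^5 + 27*n^4 - 12*n^3 - 80*n^2 - 72*n + 32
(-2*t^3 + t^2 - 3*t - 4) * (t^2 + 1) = -2*t^5 + t^4 - 5*t^3 - 3*t^2 - 3*t - 4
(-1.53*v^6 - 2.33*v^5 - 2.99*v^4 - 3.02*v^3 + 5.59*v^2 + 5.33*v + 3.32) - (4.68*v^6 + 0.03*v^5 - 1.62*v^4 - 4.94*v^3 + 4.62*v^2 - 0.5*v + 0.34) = -6.21*v^6 - 2.36*v^5 - 1.37*v^4 + 1.92*v^3 + 0.97*v^2 + 5.83*v + 2.98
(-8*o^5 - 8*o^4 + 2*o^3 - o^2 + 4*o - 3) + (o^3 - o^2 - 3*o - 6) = -8*o^5 - 8*o^4 + 3*o^3 - 2*o^2 + o - 9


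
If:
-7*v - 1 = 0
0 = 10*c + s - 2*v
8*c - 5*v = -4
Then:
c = -33/56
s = 157/28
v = -1/7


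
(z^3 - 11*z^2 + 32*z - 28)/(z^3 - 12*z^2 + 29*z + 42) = (z^2 - 4*z + 4)/(z^2 - 5*z - 6)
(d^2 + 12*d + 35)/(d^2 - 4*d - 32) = (d^2 + 12*d + 35)/(d^2 - 4*d - 32)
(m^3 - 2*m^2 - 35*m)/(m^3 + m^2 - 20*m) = (m - 7)/(m - 4)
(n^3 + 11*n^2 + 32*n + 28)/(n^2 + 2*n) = n + 9 + 14/n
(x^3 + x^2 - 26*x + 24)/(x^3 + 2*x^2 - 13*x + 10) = (x^2 + 2*x - 24)/(x^2 + 3*x - 10)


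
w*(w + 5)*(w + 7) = w^3 + 12*w^2 + 35*w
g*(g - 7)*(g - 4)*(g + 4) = g^4 - 7*g^3 - 16*g^2 + 112*g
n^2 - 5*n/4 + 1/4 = (n - 1)*(n - 1/4)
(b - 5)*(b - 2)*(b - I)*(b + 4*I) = b^4 - 7*b^3 + 3*I*b^3 + 14*b^2 - 21*I*b^2 - 28*b + 30*I*b + 40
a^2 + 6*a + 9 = (a + 3)^2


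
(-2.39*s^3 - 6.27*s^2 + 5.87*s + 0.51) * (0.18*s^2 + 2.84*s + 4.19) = -0.4302*s^5 - 7.9162*s^4 - 26.7643*s^3 - 9.5087*s^2 + 26.0437*s + 2.1369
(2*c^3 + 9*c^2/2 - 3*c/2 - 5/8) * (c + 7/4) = 2*c^4 + 8*c^3 + 51*c^2/8 - 13*c/4 - 35/32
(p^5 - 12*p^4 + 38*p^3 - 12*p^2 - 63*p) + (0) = p^5 - 12*p^4 + 38*p^3 - 12*p^2 - 63*p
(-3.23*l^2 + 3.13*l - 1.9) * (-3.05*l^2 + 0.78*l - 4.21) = 9.8515*l^4 - 12.0659*l^3 + 21.8347*l^2 - 14.6593*l + 7.999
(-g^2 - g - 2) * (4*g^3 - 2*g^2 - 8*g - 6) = -4*g^5 - 2*g^4 + 2*g^3 + 18*g^2 + 22*g + 12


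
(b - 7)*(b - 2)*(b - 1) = b^3 - 10*b^2 + 23*b - 14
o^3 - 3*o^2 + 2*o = o*(o - 2)*(o - 1)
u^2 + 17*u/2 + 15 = (u + 5/2)*(u + 6)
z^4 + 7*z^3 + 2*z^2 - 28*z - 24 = (z - 2)*(z + 1)*(z + 2)*(z + 6)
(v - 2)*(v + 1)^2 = v^3 - 3*v - 2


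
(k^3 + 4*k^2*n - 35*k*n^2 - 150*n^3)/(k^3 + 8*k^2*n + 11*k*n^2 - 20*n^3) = (k^2 - k*n - 30*n^2)/(k^2 + 3*k*n - 4*n^2)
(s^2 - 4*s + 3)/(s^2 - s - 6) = (s - 1)/(s + 2)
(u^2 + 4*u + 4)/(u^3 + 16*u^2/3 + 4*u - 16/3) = 3*(u + 2)/(3*u^2 + 10*u - 8)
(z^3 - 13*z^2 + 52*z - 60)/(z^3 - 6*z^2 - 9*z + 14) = (z^3 - 13*z^2 + 52*z - 60)/(z^3 - 6*z^2 - 9*z + 14)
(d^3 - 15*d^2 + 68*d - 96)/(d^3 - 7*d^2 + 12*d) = (d - 8)/d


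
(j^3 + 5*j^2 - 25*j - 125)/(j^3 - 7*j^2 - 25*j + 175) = (j + 5)/(j - 7)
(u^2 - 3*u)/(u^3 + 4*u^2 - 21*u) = 1/(u + 7)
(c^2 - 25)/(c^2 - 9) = (c^2 - 25)/(c^2 - 9)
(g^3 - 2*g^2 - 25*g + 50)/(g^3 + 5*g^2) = 1 - 7/g + 10/g^2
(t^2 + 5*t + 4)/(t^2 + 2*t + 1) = (t + 4)/(t + 1)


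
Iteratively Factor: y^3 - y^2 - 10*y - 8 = (y - 4)*(y^2 + 3*y + 2) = (y - 4)*(y + 1)*(y + 2)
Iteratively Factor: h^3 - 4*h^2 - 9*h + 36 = (h - 4)*(h^2 - 9) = (h - 4)*(h - 3)*(h + 3)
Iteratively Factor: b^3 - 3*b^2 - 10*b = (b - 5)*(b^2 + 2*b) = (b - 5)*(b + 2)*(b)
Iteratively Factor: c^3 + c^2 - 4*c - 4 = (c - 2)*(c^2 + 3*c + 2) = (c - 2)*(c + 2)*(c + 1)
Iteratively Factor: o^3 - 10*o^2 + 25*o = (o - 5)*(o^2 - 5*o) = o*(o - 5)*(o - 5)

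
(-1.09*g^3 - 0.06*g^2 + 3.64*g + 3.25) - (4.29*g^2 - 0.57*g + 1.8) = -1.09*g^3 - 4.35*g^2 + 4.21*g + 1.45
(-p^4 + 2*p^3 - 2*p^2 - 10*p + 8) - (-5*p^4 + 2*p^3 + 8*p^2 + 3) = 4*p^4 - 10*p^2 - 10*p + 5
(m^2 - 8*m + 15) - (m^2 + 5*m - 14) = 29 - 13*m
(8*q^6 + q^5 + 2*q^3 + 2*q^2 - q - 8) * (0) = 0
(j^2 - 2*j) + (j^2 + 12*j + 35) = 2*j^2 + 10*j + 35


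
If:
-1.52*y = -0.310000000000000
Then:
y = 0.20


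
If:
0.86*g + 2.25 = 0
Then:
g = -2.62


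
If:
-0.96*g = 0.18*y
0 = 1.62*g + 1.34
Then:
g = -0.83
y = 4.41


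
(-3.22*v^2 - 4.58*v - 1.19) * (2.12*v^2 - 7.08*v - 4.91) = -6.8264*v^4 + 13.088*v^3 + 45.7138*v^2 + 30.913*v + 5.8429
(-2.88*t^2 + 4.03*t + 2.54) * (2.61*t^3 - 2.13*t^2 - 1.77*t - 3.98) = -7.5168*t^5 + 16.6527*t^4 + 3.1431*t^3 - 1.0809*t^2 - 20.5352*t - 10.1092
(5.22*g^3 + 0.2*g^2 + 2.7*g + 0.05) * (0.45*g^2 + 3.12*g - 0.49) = 2.349*g^5 + 16.3764*g^4 - 0.7188*g^3 + 8.3485*g^2 - 1.167*g - 0.0245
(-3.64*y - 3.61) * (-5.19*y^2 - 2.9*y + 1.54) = 18.8916*y^3 + 29.2919*y^2 + 4.8634*y - 5.5594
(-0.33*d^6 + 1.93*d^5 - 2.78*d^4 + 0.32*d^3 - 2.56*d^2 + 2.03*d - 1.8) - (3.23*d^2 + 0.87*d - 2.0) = -0.33*d^6 + 1.93*d^5 - 2.78*d^4 + 0.32*d^3 - 5.79*d^2 + 1.16*d + 0.2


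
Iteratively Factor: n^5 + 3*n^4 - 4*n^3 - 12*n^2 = (n)*(n^4 + 3*n^3 - 4*n^2 - 12*n) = n*(n - 2)*(n^3 + 5*n^2 + 6*n) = n*(n - 2)*(n + 2)*(n^2 + 3*n) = n^2*(n - 2)*(n + 2)*(n + 3)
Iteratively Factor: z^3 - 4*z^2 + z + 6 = (z + 1)*(z^2 - 5*z + 6) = (z - 3)*(z + 1)*(z - 2)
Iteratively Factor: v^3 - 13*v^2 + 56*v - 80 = (v - 4)*(v^2 - 9*v + 20) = (v - 5)*(v - 4)*(v - 4)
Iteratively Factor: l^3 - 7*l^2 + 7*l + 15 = (l - 5)*(l^2 - 2*l - 3) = (l - 5)*(l - 3)*(l + 1)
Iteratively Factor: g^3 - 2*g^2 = (g)*(g^2 - 2*g) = g*(g - 2)*(g)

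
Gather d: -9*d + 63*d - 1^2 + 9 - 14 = 54*d - 6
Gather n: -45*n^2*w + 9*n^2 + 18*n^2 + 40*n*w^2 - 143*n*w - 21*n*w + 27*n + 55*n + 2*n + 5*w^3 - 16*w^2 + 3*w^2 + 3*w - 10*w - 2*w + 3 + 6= n^2*(27 - 45*w) + n*(40*w^2 - 164*w + 84) + 5*w^3 - 13*w^2 - 9*w + 9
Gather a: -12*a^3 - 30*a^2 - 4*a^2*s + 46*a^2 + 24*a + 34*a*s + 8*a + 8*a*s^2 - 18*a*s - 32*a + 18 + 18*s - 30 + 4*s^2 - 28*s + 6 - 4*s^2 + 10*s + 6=-12*a^3 + a^2*(16 - 4*s) + a*(8*s^2 + 16*s)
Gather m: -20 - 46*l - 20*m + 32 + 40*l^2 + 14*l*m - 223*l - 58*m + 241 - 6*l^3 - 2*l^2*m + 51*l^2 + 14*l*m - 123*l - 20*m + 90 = -6*l^3 + 91*l^2 - 392*l + m*(-2*l^2 + 28*l - 98) + 343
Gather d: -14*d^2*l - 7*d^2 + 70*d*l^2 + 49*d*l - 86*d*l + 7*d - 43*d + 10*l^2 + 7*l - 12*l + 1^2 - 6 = d^2*(-14*l - 7) + d*(70*l^2 - 37*l - 36) + 10*l^2 - 5*l - 5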